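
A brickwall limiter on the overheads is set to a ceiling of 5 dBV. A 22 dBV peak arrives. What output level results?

5 dBV

The limiter clamps the peak to its 5 dBV ceiling.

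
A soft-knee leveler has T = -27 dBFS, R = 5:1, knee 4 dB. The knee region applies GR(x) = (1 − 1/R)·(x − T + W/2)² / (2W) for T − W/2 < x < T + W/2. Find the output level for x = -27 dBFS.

x − T + W/2 = -27 − (-27) + 2 = 2.
GR = (1 − 1/5) × 2² / 8 = 0.8 × 4 / 8 = 0.4 dB.
Output = -27 − 0.4 = -27.4 dBFS.

-27.4 dBFS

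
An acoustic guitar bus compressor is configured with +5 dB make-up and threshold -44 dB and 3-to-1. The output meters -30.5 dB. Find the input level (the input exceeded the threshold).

Remove make-up: -30.5 − 5 = -35.5 dB.
The compressed level sits -35.5 − (-44) = 8.5 dB over threshold.
Input overshoot = R × output overshoot = 25.5 dB → input = -44 + 25.5 = -18.5 dB.

-18.5 dB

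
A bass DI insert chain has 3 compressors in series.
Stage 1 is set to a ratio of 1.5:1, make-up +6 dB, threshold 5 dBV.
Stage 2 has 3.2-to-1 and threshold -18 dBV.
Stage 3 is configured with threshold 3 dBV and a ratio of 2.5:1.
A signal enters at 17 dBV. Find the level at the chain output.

-6.4375 dBV

Stage 1: 12 dB above 5 dBV, reduced 1.5:1 to 8 dB above → 13 dBV; +6 dB make-up → 19 dBV.
Stage 2: overshoot 37 dB → 37/3.2 = 11.5625 dB → -6.4375 dBV.
Stage 3: below threshold (-6.4375 ≤ 3); passes unchanged; output -6.4375 dBV.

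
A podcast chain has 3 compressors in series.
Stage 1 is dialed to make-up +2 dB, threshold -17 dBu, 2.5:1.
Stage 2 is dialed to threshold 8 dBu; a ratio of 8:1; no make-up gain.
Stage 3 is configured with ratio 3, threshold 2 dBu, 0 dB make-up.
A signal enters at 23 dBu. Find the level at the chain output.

Stage 1: overshoot 40 dB → 40/2.5 = 16 dB → -1 dBu; +2 dB make-up → 1 dBu.
Stage 2: 1 dBu ≤ 8 dBu, so stage 2 doesn't engage; output 1 dBu.
Stage 3: 1 dBu ≤ 2 dBu, so stage 3 doesn't engage; output 1 dBu.

1 dBu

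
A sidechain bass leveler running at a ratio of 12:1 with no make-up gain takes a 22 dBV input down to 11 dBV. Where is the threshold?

10 dBV

Input is 12 dB above T (since output overshoot × R = input overshoot: (11 − T)·12 = 22 − T gives T = 10 dBV).
Check: 10 + (22 − 10)/12 = 10 + 1 = 11 dBV. ✓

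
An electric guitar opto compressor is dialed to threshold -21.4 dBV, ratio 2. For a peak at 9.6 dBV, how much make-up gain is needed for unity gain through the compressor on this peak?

Without make-up, output = threshold + overshoot/2 = -21.4 + 15.5 = -5.9 dBV.
Gap to target: 15.5 dB.

15.5 dB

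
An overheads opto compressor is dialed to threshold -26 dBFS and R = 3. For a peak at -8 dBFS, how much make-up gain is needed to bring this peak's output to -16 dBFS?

4 dB

Overshoot 18 dB → 18/3 = 6 dB after compression, so the compressed level is -26 + 6 = -20 dBFS.
Make-up = target − compressed = -16 − (-20) = 4 dB.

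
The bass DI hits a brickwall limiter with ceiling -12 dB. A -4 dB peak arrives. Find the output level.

-12 dB

At ∞:1, everything above -12 dB is held at the ceiling.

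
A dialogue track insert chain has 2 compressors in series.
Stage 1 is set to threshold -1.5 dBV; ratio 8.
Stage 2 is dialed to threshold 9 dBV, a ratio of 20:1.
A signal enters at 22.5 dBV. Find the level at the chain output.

Stage 1: overshoot 24 dB → 24/8 = 3 dB → 1.5 dBV.
Stage 2: 1.5 dBV ≤ 9 dBV, so stage 2 doesn't engage; output 1.5 dBV.

1.5 dBV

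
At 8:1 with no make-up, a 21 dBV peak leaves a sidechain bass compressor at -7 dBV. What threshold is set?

Gain reduction = 21 − (-7) = 28 dB; output overshoot = GR / (R − 1) = 28 / 7 = 4 dB.
Threshold = output − output overshoot = -7 − 4 = -11 dBV.

-11 dBV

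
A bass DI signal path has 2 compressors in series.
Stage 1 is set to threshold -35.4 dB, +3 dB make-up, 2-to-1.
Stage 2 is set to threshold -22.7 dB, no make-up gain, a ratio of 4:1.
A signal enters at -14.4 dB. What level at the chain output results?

Stage 1: -14.4 dB is 21 dB over -35.4 dB; at 2:1 that becomes 10.5 dB over, giving -24.9 dB; +3 dB make-up → -21.9 dB.
Stage 2: -21.9 dB is 0.8 dB over -22.7 dB; at 4:1 that becomes 0.2 dB over, giving -22.5 dB.

-22.5 dB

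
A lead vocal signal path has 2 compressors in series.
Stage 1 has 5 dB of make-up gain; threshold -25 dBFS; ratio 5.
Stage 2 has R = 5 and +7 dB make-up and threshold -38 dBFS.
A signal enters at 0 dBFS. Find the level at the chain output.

-26.4 dBFS

Stage 1: 25 dB above -25 dBFS, reduced 5:1 to 5 dB above → -20 dBFS; +5 dB make-up → -15 dBFS.
Stage 2: 23 dB above -38 dBFS, reduced 5:1 to 4.6 dB above → -33.4 dBFS; +7 dB make-up → -26.4 dBFS.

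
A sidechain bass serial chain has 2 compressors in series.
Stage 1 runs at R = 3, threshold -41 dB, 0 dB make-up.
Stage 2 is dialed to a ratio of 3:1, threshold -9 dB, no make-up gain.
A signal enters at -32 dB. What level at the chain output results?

-38 dB

Stage 1: 9 dB above -41 dB, reduced 3:1 to 3 dB above → -38 dB.
Stage 2: below threshold (-38 ≤ -9); passes unchanged; output -38 dB.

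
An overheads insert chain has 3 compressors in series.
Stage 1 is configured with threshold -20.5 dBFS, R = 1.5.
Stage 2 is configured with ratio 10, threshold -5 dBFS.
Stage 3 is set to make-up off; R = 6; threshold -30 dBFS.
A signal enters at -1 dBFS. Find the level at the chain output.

-26.25 dBFS

Stage 1: overshoot 19.5 dB → 19.5/1.5 = 13 dB → -7.5 dBFS.
Stage 2: -7.5 dBFS ≤ -5 dBFS, so stage 2 doesn't engage; output -7.5 dBFS.
Stage 3: -7.5 dBFS is 22.5 dB over -30 dBFS; at 6:1 that becomes 3.75 dB over, giving -26.25 dBFS.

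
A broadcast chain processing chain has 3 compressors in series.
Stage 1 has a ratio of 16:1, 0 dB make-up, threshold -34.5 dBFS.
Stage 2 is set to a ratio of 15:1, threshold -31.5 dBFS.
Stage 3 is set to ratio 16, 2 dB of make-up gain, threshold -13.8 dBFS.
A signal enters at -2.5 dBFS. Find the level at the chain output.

-30.5 dBFS

Stage 1: -2.5 dBFS is 32 dB over -34.5 dBFS; at 16:1 that becomes 2 dB over, giving -32.5 dBFS.
Stage 2: -32.5 dBFS is at or below the -31.5 dBFS threshold — no compression; output -32.5 dBFS.
Stage 3: -32.5 dBFS ≤ -13.8 dBFS, so stage 3 doesn't engage; make-up brings it to -30.5 dBFS.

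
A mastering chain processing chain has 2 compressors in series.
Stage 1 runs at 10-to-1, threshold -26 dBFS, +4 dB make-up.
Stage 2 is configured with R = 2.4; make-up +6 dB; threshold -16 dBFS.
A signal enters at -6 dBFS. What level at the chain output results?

-14 dBFS

Stage 1: 20 dB above -26 dBFS, reduced 10:1 to 2 dB above → -24 dBFS; +4 dB make-up → -20 dBFS.
Stage 2: below threshold (-20 ≤ -16); passes unchanged; make-up brings it to -14 dBFS.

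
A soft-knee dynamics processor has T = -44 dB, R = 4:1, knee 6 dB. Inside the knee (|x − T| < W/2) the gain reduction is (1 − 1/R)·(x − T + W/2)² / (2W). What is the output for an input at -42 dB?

-43.5625 dB

x − T + W/2 = -42 − (-44) + 3 = 5.
GR = (1 − 1/4) × 5² / 12 = 0.75 × 25 / 12 = 1.5625 dB.
Output = -42 − 1.5625 = -43.5625 dB.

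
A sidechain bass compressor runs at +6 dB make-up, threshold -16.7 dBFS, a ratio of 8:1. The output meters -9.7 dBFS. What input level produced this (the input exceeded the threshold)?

-8.7 dBFS

Remove make-up: -9.7 − 6 = -15.7 dBFS.
That's 1 dB above the -16.7 dBFS threshold.
Before 8:1 compression the overshoot was 1 × 8 = 8 dB, so input = -16.7 + 8 = -8.7 dBFS.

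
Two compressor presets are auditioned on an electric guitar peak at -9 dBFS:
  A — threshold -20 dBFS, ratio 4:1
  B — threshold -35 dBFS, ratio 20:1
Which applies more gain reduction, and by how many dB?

A: 11 dB over, compressed to 2.75 dB over, so 8.25 dB of GR.
B: 26 dB over, compressed to 1.3 dB over, so 24.7 dB of GR.
B applies 16.45 dB more gain reduction.

B, by 16.45 dB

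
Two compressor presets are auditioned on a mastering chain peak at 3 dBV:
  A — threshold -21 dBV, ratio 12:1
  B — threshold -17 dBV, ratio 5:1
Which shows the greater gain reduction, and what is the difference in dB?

A: overshoot 24 dB → output overshoot 2 dB → GR 22 dB.
B: overshoot 20 dB → output overshoot 4 dB → GR 16 dB.
A reduces 6 dB more.

A, by 6 dB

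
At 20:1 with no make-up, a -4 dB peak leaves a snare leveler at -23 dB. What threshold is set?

-24 dB

Gain reduction = -4 − (-23) = 19 dB; output overshoot = GR / (R − 1) = 19 / 19 = 1 dB.
Threshold = output − output overshoot = -23 − 1 = -24 dB.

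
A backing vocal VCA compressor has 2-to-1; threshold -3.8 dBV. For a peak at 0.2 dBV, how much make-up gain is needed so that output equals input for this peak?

Without make-up, output = threshold + overshoot/2 = -3.8 + 2 = -1.8 dBV.
Gap to target: 2 dB.

2 dB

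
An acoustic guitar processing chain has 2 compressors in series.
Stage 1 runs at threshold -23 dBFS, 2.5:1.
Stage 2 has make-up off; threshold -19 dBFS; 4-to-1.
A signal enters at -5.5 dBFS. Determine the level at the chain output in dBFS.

-18.25 dBFS

Stage 1: overshoot 17.5 dB → 17.5/2.5 = 7 dB → -16 dBFS.
Stage 2: -16 dBFS is 3 dB over -19 dBFS; at 4:1 that becomes 0.75 dB over, giving -18.25 dBFS.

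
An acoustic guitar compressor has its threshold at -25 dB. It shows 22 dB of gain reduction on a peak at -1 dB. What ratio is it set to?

12:1

Input overshoot = -1 − (-25) = 24 dB.
Output overshoot = 24 − 22 = 2 dB.
Ratio = input overshoot / output overshoot = 24 / 2 = 12.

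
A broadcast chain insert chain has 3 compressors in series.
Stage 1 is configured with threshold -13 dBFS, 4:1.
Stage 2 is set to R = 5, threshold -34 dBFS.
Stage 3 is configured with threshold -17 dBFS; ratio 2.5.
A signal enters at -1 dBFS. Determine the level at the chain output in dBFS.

Stage 1: overshoot 12 dB → 12/4 = 3 dB → -10 dBFS.
Stage 2: 24 dB above -34 dBFS, reduced 5:1 to 4.8 dB above → -29.2 dBFS.
Stage 3: -29.2 dBFS is at or below the -17 dBFS threshold — no compression; output -29.2 dBFS.

-29.2 dBFS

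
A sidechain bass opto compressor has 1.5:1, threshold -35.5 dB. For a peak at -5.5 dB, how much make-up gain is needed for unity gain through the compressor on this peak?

10 dB

Overshoot 30 dB → 30/1.5 = 20 dB after compression, so the compressed level is -35.5 + 20 = -15.5 dB.
Make-up = target − compressed = -5.5 − (-15.5) = 10 dB.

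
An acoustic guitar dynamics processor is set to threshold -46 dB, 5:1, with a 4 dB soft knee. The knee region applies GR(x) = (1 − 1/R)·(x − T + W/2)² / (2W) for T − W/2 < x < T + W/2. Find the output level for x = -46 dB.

-46.4 dB

x − T + W/2 = -46 − (-46) + 2 = 2.
GR = (1 − 1/5) × 2² / 8 = 0.8 × 4 / 8 = 0.4 dB.
Output = -46 − 0.4 = -46.4 dB.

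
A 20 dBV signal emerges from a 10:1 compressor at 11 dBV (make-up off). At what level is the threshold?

10 dBV

Input is 10 dB above T (since output overshoot × R = input overshoot: (11 − T)·10 = 20 − T gives T = 10 dBV).
Check: 10 + (20 − 10)/10 = 10 + 1 = 11 dBV. ✓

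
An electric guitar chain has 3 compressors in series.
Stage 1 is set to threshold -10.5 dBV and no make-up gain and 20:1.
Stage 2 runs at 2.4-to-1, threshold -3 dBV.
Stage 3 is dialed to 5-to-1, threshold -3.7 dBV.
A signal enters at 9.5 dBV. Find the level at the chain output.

-9.5 dBV

Stage 1: overshoot 20 dB → 20/20 = 1 dB → -9.5 dBV.
Stage 2: -9.5 dBV is at or below the -3 dBV threshold — no compression; output -9.5 dBV.
Stage 3: -9.5 dBV ≤ -3.7 dBV, so stage 3 doesn't engage; output -9.5 dBV.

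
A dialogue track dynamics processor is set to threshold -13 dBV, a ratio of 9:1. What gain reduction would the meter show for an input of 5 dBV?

16 dB

5 dBV exceeds the threshold by 18 dB.
At 9:1, output sits 18/9 = 2 dB above threshold.
GR = overshoot in − overshoot out = 18 − 2 = 16 dB.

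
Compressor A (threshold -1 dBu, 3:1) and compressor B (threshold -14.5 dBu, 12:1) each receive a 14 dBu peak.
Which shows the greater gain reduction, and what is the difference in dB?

B, by 16.125 dB

A: overshoot 15 dB → output overshoot 5 dB → GR 10 dB.
B: overshoot 28.5 dB → output overshoot 2.375 dB → GR 26.125 dB.
Difference: 16.125 dB in favour of B.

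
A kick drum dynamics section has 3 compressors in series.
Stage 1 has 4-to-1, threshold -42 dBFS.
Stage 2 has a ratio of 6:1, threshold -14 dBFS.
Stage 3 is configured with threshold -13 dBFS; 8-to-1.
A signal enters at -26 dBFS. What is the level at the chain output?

Stage 1: -26 dBFS is 16 dB over -42 dBFS; at 4:1 that becomes 4 dB over, giving -38 dBFS.
Stage 2: -38 dBFS is at or below the -14 dBFS threshold — no compression; output -38 dBFS.
Stage 3: -38 dBFS ≤ -13 dBFS, so stage 3 doesn't engage; output -38 dBFS.

-38 dBFS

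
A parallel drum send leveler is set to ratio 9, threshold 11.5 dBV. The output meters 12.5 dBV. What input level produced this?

20.5 dBV

That's 1 dB above the 11.5 dBV threshold.
Undo the ratio: input overshoot = 1 × 9 = 9 dB, giving input = 20.5 dBV.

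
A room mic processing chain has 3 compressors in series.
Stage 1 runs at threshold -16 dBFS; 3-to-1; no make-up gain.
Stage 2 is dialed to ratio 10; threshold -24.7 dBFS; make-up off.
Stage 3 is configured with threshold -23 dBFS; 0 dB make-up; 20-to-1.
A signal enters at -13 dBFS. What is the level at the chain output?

-23.73 dBFS

Stage 1: overshoot 3 dB → 3/3 = 1 dB → -15 dBFS.
Stage 2: 9.7 dB above -24.7 dBFS, reduced 10:1 to 0.97 dB above → -23.73 dBFS.
Stage 3: -23.73 dBFS is at or below the -23 dBFS threshold — no compression; output -23.73 dBFS.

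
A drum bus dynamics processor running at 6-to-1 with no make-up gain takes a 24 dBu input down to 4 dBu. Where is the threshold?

0 dBu

Let T be the threshold. Output overshoot = (input overshoot)/R, so 4 − T = (24 − T)/6.
6·(4 − T) = 24 − T → 5·T = 24 − 24 = 0.
T = 0/5 = 0 dBu.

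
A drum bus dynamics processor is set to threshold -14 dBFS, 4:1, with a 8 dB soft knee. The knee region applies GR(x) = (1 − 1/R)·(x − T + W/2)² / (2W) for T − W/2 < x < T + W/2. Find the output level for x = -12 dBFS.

x − T + W/2 = -12 − (-14) + 4 = 6.
GR = (1 − 1/4) × 6² / 16 = 0.75 × 36 / 16 = 1.6875 dB.
Output = -12 − 1.6875 = -13.6875 dBFS.

-13.6875 dBFS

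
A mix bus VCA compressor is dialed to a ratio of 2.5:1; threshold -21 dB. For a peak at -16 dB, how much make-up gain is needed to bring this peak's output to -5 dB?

14 dB

The peak compresses to -21 + 5/2.5 = -19 dB.
To reach -5 dB requires -5 − (-19) = 14 dB of make-up.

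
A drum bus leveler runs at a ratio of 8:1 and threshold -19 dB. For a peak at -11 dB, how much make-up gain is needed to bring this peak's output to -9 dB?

The peak compresses to -19 + 8/8 = -18 dB.
To reach -9 dB requires -9 − (-18) = 9 dB of make-up.

9 dB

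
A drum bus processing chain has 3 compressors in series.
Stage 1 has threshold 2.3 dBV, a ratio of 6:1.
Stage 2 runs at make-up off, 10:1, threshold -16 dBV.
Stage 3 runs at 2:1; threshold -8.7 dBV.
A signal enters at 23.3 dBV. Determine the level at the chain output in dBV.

-13.82 dBV

Stage 1: 23.3 dBV is 21 dB over 2.3 dBV; at 6:1 that becomes 3.5 dB over, giving 5.8 dBV.
Stage 2: overshoot 21.8 dB → 21.8/10 = 2.18 dB → -13.82 dBV.
Stage 3: -13.82 dBV ≤ -8.7 dBV, so stage 3 doesn't engage; output -13.82 dBV.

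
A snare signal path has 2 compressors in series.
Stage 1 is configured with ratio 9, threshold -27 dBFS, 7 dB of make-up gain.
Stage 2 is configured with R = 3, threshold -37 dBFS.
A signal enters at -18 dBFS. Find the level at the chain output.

Stage 1: overshoot 9 dB → 9/9 = 1 dB → -26 dBFS; +7 dB make-up → -19 dBFS.
Stage 2: overshoot 18 dB → 18/3 = 6 dB → -31 dBFS.

-31 dBFS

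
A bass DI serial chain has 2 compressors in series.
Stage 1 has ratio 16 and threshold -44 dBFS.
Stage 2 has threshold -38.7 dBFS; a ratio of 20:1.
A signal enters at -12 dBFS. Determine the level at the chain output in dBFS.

-42 dBFS

Stage 1: -12 dBFS is 32 dB over -44 dBFS; at 16:1 that becomes 2 dB over, giving -42 dBFS.
Stage 2: below threshold (-42 ≤ -38.7); passes unchanged; output -42 dBFS.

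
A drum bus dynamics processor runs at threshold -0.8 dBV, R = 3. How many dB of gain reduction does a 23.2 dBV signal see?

Overshoot = 23.2 − (-0.8) = 24 dB.
At 3:1, output sits 24/3 = 8 dB above threshold.
GR = overshoot in − overshoot out = 24 − 8 = 16 dB.

16 dB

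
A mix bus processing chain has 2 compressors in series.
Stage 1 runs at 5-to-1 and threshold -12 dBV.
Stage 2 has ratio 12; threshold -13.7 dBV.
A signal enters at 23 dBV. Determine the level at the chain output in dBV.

Stage 1: 35 dB above -12 dBV, reduced 5:1 to 7 dB above → -5 dBV.
Stage 2: -5 dBV is 8.7 dB over -13.7 dBV; at 12:1 that becomes 0.725 dB over, giving -12.975 dBV.

-12.975 dBV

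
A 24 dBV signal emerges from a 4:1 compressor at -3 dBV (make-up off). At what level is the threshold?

Input is 36 dB above T (since output overshoot × R = input overshoot: (-3 − T)·4 = 24 − T gives T = -12 dBV).
Check: -12 + (24 − (-12))/4 = -12 + 9 = -3 dBV. ✓

-12 dBV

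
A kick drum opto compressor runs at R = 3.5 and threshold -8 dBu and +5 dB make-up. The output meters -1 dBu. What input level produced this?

Remove make-up: -1 − 5 = -6 dBu.
The compressed level sits -6 − (-8) = 2 dB over threshold.
Input overshoot = R × output overshoot = 7 dB → input = -8 + 7 = -1 dBu.

-1 dBu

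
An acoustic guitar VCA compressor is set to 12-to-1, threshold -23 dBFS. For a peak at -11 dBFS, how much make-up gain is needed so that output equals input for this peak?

11 dB

Overshoot 12 dB → 12/12 = 1 dB after compression, so the compressed level is -23 + 1 = -22 dBFS.
Make-up = target − compressed = -11 − (-22) = 11 dB.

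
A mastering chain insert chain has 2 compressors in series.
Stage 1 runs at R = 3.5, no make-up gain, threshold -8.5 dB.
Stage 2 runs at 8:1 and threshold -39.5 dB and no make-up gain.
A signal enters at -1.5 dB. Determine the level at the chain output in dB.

-35.375 dB

Stage 1: 7 dB above -8.5 dB, reduced 3.5:1 to 2 dB above → -6.5 dB.
Stage 2: overshoot 33 dB → 33/8 = 4.125 dB → -35.375 dB.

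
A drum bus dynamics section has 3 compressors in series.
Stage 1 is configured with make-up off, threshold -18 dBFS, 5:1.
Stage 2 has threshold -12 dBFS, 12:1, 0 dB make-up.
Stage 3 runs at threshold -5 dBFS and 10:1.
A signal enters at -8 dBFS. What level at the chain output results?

-16 dBFS

Stage 1: 10 dB above -18 dBFS, reduced 5:1 to 2 dB above → -16 dBFS.
Stage 2: -16 dBFS is at or below the -12 dBFS threshold — no compression; output -16 dBFS.
Stage 3: -16 dBFS ≤ -5 dBFS, so stage 3 doesn't engage; output -16 dBFS.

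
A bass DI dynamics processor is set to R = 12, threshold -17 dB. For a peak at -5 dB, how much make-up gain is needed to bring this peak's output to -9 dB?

Overshoot 12 dB → 12/12 = 1 dB after compression, so the compressed level is -17 + 1 = -16 dB.
Make-up = target − compressed = -9 − (-16) = 7 dB.

7 dB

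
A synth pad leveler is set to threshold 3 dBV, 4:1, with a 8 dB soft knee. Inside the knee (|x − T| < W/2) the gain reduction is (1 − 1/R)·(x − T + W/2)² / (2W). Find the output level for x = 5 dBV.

x − T + W/2 = 5 − 3 + 4 = 6.
GR = (1 − 1/4) × 6² / 16 = 0.75 × 36 / 16 = 1.6875 dB.
Output = 5 − 1.6875 = 3.3125 dBV.

3.3125 dBV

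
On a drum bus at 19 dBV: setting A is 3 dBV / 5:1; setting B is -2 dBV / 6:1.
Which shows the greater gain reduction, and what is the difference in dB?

A: overshoot 16 dB → output overshoot 3.2 dB → GR 12.8 dB.
B: overshoot 21 dB → output overshoot 3.5 dB → GR 17.5 dB.
B applies 4.7 dB more gain reduction.

B, by 4.7 dB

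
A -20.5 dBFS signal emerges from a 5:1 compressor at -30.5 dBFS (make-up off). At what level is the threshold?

-33 dBFS

Input is 12.5 dB above T (since output overshoot × R = input overshoot: (-30.5 − T)·5 = -20.5 − T gives T = -33 dBFS).
Check: -33 + (-20.5 − (-33))/5 = -33 + 2.5 = -30.5 dBFS. ✓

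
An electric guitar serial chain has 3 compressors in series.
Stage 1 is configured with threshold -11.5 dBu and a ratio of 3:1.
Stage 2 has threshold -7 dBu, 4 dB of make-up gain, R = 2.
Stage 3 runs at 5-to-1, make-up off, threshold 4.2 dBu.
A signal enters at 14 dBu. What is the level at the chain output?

-1 dBu

Stage 1: 25.5 dB above -11.5 dBu, reduced 3:1 to 8.5 dB above → -3 dBu.
Stage 2: -3 dBu is 4 dB over -7 dBu; at 2:1 that becomes 2 dB over, giving -5 dBu; +4 dB make-up → -1 dBu.
Stage 3: -1 dBu ≤ 4.2 dBu, so stage 3 doesn't engage; output -1 dBu.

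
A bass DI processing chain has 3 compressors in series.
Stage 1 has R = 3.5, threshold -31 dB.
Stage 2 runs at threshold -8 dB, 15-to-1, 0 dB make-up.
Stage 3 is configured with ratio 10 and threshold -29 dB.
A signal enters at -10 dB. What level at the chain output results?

Stage 1: overshoot 21 dB → 21/3.5 = 6 dB → -25 dB.
Stage 2: -25 dB is at or below the -8 dB threshold — no compression; output -25 dB.
Stage 3: -25 dB is 4 dB over -29 dB; at 10:1 that becomes 0.4 dB over, giving -28.6 dB.

-28.6 dB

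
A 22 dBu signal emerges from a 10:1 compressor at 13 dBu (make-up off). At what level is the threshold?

12 dBu

Let T be the threshold. Output overshoot = (input overshoot)/R, so 13 − T = (22 − T)/10.
10·(13 − T) = 22 − T → 9·T = 130 − 22 = 108.
T = 108/9 = 12 dBu.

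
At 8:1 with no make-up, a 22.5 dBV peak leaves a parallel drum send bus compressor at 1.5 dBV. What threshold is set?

Let T be the threshold. Output overshoot = (input overshoot)/R, so 1.5 − T = (22.5 − T)/8.
8·(1.5 − T) = 22.5 − T → 7·T = 12 − 22.5 = -10.5.
T = -10.5/7 = -1.5 dBV.

-1.5 dBV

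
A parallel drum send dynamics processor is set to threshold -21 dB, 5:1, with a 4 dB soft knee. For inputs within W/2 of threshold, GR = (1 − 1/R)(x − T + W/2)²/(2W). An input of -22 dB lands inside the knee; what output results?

x − T + W/2 = -22 − (-21) + 2 = 1.
GR = (1 − 1/5) × 1² / 8 = 0.8 × 1 / 8 = 0.1 dB.
Output = -22 − 0.1 = -22.1 dB.

-22.1 dB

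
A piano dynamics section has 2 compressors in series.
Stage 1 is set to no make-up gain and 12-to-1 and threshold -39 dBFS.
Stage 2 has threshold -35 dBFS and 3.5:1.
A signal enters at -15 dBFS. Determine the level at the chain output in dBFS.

-37 dBFS

Stage 1: -15 dBFS is 24 dB over -39 dBFS; at 12:1 that becomes 2 dB over, giving -37 dBFS.
Stage 2: -37 dBFS ≤ -35 dBFS, so stage 2 doesn't engage; output -37 dBFS.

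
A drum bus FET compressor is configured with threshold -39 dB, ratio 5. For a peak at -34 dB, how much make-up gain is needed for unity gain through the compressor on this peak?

Overshoot 5 dB → 5/5 = 1 dB after compression, so the compressed level is -39 + 1 = -38 dB.
Make-up = target − compressed = -34 − (-38) = 4 dB.

4 dB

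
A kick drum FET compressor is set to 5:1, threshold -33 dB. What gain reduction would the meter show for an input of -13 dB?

-13 dB exceeds the threshold by 20 dB.
At 5:1, output sits 20/5 = 4 dB above threshold.
Gain reduction = 20 − 4 = 16 dB.

16 dB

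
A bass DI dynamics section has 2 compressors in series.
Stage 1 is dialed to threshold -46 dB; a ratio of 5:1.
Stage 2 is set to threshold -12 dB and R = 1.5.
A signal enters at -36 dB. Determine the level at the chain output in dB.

Stage 1: 10 dB above -46 dB, reduced 5:1 to 2 dB above → -44 dB.
Stage 2: -44 dB ≤ -12 dB, so stage 2 doesn't engage; output -44 dB.

-44 dB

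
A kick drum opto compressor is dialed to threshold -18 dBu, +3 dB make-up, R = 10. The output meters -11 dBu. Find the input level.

Remove make-up: -11 − 3 = -14 dBu.
The compressed level sits -14 − (-18) = 4 dB over threshold.
Before 10:1 compression the overshoot was 4 × 10 = 40 dB, so input = -18 + 40 = 22 dBu.

22 dBu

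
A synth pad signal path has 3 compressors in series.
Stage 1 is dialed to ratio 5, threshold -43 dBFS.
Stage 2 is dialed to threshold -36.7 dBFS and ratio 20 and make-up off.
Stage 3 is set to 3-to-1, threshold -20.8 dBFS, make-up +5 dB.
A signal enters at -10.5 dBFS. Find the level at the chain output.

Stage 1: 32.5 dB above -43 dBFS, reduced 5:1 to 6.5 dB above → -36.5 dBFS.
Stage 2: overshoot 0.2 dB → 0.2/20 = 0.01 dB → -36.69 dBFS.
Stage 3: below threshold (-36.69 ≤ -20.8); passes unchanged; make-up brings it to -31.69 dBFS.

-31.69 dBFS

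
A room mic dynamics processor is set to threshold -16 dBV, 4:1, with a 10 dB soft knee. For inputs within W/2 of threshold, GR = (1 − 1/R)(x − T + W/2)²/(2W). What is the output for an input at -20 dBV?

-20.0375 dBV

x − T + W/2 = -20 − (-16) + 5 = 1.
GR = (1 − 1/4) × 1² / 20 = 0.75 × 1 / 20 = 0.0375 dB.
Output = -20 − 0.0375 = -20.0375 dBV.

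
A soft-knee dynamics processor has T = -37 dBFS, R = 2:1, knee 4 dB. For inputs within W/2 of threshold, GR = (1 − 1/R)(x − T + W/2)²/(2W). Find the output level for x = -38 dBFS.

x − T + W/2 = -38 − (-37) + 2 = 1.
GR = (1 − 1/2) × 1² / 8 = 0.5 × 1 / 8 = 0.0625 dB.
Output = -38 − 0.0625 = -38.0625 dBFS.

-38.0625 dBFS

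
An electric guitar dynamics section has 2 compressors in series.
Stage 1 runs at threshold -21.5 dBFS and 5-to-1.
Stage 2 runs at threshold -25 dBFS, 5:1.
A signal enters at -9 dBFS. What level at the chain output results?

-23.8 dBFS

Stage 1: overshoot 12.5 dB → 12.5/5 = 2.5 dB → -19 dBFS.
Stage 2: overshoot 6 dB → 6/5 = 1.2 dB → -23.8 dBFS.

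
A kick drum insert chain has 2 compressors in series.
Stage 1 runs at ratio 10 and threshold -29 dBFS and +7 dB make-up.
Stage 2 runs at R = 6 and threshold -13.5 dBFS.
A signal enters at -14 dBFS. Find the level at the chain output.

Stage 1: 15 dB above -29 dBFS, reduced 10:1 to 1.5 dB above → -27.5 dBFS; +7 dB make-up → -20.5 dBFS.
Stage 2: -20.5 dBFS is at or below the -13.5 dBFS threshold — no compression; output -20.5 dBFS.

-20.5 dBFS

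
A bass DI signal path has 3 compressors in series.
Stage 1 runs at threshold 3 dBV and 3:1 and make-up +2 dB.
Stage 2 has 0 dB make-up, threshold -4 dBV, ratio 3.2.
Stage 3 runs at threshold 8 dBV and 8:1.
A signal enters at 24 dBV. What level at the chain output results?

1 dBV

Stage 1: overshoot 21 dB → 21/3 = 7 dB → 10 dBV; +2 dB make-up → 12 dBV.
Stage 2: 12 dBV is 16 dB over -4 dBV; at 3.2:1 that becomes 5 dB over, giving 1 dBV.
Stage 3: below threshold (1 ≤ 8); passes unchanged; output 1 dBV.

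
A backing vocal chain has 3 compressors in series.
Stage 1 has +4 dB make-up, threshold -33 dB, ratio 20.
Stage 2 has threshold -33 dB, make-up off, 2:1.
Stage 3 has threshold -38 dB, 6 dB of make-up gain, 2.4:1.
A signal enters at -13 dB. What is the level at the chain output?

-28.875 dB

Stage 1: overshoot 20 dB → 20/20 = 1 dB → -32 dB; +4 dB make-up → -28 dB.
Stage 2: 5 dB above -33 dB, reduced 2:1 to 2.5 dB above → -30.5 dB.
Stage 3: -30.5 dB is 7.5 dB over -38 dB; at 2.4:1 that becomes 3.125 dB over, giving -34.875 dB; +6 dB make-up → -28.875 dB.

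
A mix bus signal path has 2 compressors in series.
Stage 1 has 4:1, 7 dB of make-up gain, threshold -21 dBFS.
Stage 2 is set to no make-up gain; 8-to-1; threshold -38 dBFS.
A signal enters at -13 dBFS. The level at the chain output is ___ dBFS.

Stage 1: 8 dB above -21 dBFS, reduced 4:1 to 2 dB above → -19 dBFS; +7 dB make-up → -12 dBFS.
Stage 2: overshoot 26 dB → 26/8 = 3.25 dB → -34.75 dBFS.

-34.75 dBFS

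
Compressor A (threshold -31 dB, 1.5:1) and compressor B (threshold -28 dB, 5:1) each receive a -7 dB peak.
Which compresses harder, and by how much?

B, by 8.8 dB

A: GR = 24 − 24/1.5 = 8 dB.
B: GR = 21 − 21/5 = 16.8 dB.
B reduces 8.8 dB more.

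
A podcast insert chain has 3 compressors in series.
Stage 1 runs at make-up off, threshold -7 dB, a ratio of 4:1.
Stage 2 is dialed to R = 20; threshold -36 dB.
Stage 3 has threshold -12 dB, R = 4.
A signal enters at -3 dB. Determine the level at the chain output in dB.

-34.5 dB

Stage 1: 4 dB above -7 dB, reduced 4:1 to 1 dB above → -6 dB.
Stage 2: overshoot 30 dB → 30/20 = 1.5 dB → -34.5 dB.
Stage 3: -34.5 dB ≤ -12 dB, so stage 3 doesn't engage; output -34.5 dB.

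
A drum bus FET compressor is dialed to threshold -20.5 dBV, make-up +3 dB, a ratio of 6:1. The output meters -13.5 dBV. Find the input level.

3.5 dBV

Stripping the +3 dB make-up gives -16.5 dBV at the gain stage.
That's 4 dB above the -20.5 dBV threshold.
Input overshoot = R × output overshoot = 24 dB → input = -20.5 + 24 = 3.5 dBV.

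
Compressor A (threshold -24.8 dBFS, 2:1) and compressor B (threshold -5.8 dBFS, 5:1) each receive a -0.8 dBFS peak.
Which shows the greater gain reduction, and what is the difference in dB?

A, by 8 dB

A: 24 dB over, compressed to 12 dB over, so 12 dB of GR.
B: 5 dB over, compressed to 1 dB over, so 4 dB of GR.
A reduces 8 dB more.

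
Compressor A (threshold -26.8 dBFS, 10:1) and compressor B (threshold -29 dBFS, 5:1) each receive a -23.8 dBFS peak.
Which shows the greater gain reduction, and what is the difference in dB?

A: overshoot 3 dB → output overshoot 0.3 dB → GR 2.7 dB.
B: overshoot 5.2 dB → output overshoot 1.04 dB → GR 4.16 dB.
B reduces 1.46 dB more.

B, by 1.46 dB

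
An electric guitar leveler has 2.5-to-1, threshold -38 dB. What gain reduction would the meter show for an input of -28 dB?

-28 dB exceeds the threshold by 10 dB.
At 2.5:1, output sits 10/2.5 = 4 dB above threshold.
So the signal is attenuated by 10 − 4 = 6 dB.

6 dB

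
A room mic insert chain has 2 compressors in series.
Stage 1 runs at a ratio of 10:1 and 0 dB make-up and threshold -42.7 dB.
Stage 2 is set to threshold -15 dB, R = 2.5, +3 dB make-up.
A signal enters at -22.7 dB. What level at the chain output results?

-37.7 dB

Stage 1: 20 dB above -42.7 dB, reduced 10:1 to 2 dB above → -40.7 dB.
Stage 2: -40.7 dB ≤ -15 dB, so stage 2 doesn't engage; make-up brings it to -37.7 dB.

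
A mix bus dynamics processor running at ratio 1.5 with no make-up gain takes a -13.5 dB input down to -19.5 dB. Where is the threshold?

-31.5 dB

Let T be the threshold. Output overshoot = (input overshoot)/R, so -19.5 − T = (-13.5 − T)/1.5.
1.5·(-19.5 − T) = -13.5 − T → 0.5·T = -29.25 − (-13.5) = -15.75.
T = -15.75/0.5 = -31.5 dB.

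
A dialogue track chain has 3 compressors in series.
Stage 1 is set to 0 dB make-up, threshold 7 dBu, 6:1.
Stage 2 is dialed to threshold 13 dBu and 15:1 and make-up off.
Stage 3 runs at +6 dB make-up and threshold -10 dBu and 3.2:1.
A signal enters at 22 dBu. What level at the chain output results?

2.09375 dBu

Stage 1: 15 dB above 7 dBu, reduced 6:1 to 2.5 dB above → 9.5 dBu.
Stage 2: 9.5 dBu ≤ 13 dBu, so stage 2 doesn't engage; output 9.5 dBu.
Stage 3: 19.5 dB above -10 dBu, reduced 3.2:1 to 6.09375 dB above → -3.90625 dBu; +6 dB make-up → 2.09375 dBu.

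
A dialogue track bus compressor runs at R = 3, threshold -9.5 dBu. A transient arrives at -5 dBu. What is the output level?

The input is 4.5 dB above the -9.5 dBu threshold.
At 3:1 the overshoot is divided by 3, leaving 1.5 dB above threshold.
That puts the output at -8 dBu.

-8 dBu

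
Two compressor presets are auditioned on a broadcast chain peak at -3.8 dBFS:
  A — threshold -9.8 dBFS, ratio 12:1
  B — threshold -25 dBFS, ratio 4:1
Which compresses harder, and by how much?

B, by 10.4 dB

A: 6 dB over, compressed to 0.5 dB over, so 5.5 dB of GR.
B: 21.2 dB over, compressed to 5.3 dB over, so 15.9 dB of GR.
Difference: 10.4 dB in favour of B.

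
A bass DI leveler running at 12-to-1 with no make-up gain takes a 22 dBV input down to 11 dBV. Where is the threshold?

10 dBV

Gain reduction = 22 − 11 = 11 dB; output overshoot = GR / (R − 1) = 11 / 11 = 1 dB.
Threshold = output − output overshoot = 11 − 1 = 10 dBV.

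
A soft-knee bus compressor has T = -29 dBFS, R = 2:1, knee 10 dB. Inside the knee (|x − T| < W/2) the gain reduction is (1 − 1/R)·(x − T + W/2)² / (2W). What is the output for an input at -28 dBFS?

x − T + W/2 = -28 − (-29) + 5 = 6.
GR = (1 − 1/2) × 6² / 20 = 0.5 × 36 / 20 = 0.9 dB.
Output = -28 − 0.9 = -28.9 dBFS.

-28.9 dBFS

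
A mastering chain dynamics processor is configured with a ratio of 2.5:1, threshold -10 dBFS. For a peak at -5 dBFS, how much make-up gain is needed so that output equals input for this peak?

3 dB

Overshoot 5 dB → 5/2.5 = 2 dB after compression, so the compressed level is -10 + 2 = -8 dBFS.
Make-up = target − compressed = -5 − (-8) = 3 dB.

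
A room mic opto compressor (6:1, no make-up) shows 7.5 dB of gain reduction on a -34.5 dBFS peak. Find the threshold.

-43.5 dBFS

Let T be the threshold. Output overshoot = (input overshoot)/R, so -42 − T = (-34.5 − T)/6.
6·(-42 − T) = -34.5 − T → 5·T = -252 − (-34.5) = -217.5.
T = -217.5/5 = -43.5 dBFS.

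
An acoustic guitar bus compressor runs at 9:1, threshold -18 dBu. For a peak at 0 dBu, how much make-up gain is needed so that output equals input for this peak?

Overshoot 18 dB → 18/9 = 2 dB after compression, so the compressed level is -18 + 2 = -16 dBu.
Make-up = target − compressed = 0 − (-16) = 16 dB.

16 dB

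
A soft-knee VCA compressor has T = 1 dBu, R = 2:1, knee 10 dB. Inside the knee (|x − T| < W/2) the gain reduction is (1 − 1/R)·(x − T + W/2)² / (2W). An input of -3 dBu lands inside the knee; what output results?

-3.025 dBu

x − T + W/2 = -3 − 1 + 5 = 1.
GR = (1 − 1/2) × 1² / 20 = 0.5 × 1 / 20 = 0.025 dB.
Output = -3 − 0.025 = -3.025 dBu.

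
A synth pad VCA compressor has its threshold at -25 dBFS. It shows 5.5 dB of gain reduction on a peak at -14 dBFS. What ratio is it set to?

Input overshoot = -14 − (-25) = 11 dB.
Output overshoot = 11 − 5.5 = 5.5 dB.
Ratio = input overshoot / output overshoot = 11 / 5.5 = 2.

2:1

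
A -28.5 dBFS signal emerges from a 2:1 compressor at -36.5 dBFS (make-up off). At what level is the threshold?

Let T be the threshold. Output overshoot = (input overshoot)/R, so -36.5 − T = (-28.5 − T)/2.
2·(-36.5 − T) = -28.5 − T → 1·T = -73 − (-28.5) = -44.5.
T = -44.5/1 = -44.5 dBFS.

-44.5 dBFS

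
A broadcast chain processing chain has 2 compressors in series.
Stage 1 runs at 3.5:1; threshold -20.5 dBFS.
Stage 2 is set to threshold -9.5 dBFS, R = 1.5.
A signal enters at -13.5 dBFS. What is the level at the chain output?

-18.5 dBFS

Stage 1: -13.5 dBFS is 7 dB over -20.5 dBFS; at 3.5:1 that becomes 2 dB over, giving -18.5 dBFS.
Stage 2: -18.5 dBFS is at or below the -9.5 dBFS threshold — no compression; output -18.5 dBFS.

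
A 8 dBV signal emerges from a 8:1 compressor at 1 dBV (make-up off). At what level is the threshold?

Gain reduction = 8 − 1 = 7 dB; output overshoot = GR / (R − 1) = 7 / 7 = 1 dB.
Threshold = output − output overshoot = 1 − 1 = 0 dBV.

0 dBV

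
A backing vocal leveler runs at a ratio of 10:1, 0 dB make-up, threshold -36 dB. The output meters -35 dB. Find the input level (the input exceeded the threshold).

That's 1 dB above the -36 dB threshold.
Before 10:1 compression the overshoot was 1 × 10 = 10 dB, so input = -36 + 10 = -26 dB.

-26 dB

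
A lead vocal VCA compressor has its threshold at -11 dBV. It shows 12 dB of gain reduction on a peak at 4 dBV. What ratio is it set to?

Input overshoot = 4 − (-11) = 15 dB.
Output overshoot = 15 − 12 = 3 dB.
Ratio = input overshoot / output overshoot = 15 / 3 = 5.

5:1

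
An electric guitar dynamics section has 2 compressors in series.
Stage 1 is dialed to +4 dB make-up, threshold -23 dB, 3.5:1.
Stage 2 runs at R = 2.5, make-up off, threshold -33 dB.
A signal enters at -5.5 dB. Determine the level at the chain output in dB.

Stage 1: -5.5 dB is 17.5 dB over -23 dB; at 3.5:1 that becomes 5 dB over, giving -18 dB; +4 dB make-up → -14 dB.
Stage 2: -14 dB is 19 dB over -33 dB; at 2.5:1 that becomes 7.6 dB over, giving -25.4 dB.

-25.4 dB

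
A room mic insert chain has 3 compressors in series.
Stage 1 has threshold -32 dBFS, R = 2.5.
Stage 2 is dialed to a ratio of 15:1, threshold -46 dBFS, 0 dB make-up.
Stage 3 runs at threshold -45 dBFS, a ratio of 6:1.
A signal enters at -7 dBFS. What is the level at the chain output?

Stage 1: overshoot 25 dB → 25/2.5 = 10 dB → -22 dBFS.
Stage 2: -22 dBFS is 24 dB over -46 dBFS; at 15:1 that becomes 1.6 dB over, giving -44.4 dBFS.
Stage 3: -44.4 dBFS is 0.6 dB over -45 dBFS; at 6:1 that becomes 0.1 dB over, giving -44.9 dBFS.

-44.9 dBFS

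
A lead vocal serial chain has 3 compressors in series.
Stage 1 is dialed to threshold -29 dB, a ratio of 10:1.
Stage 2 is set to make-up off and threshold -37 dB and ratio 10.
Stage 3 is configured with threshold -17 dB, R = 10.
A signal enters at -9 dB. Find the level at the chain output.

-36 dB

Stage 1: overshoot 20 dB → 20/10 = 2 dB → -27 dB.
Stage 2: overshoot 10 dB → 10/10 = 1 dB → -36 dB.
Stage 3: -36 dB is at or below the -17 dB threshold — no compression; output -36 dB.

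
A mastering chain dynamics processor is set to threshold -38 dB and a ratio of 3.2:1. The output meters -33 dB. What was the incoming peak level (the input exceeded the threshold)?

-22 dB

Post-compression overshoot = -33 − (-38) = 5 dB.
Before 3.2:1 compression the overshoot was 5 × 3.2 = 16 dB, so input = -38 + 16 = -22 dB.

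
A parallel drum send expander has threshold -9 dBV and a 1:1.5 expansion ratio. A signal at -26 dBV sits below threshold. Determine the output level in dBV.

Undershoot = (-9) − (-26) = 17 dB.
At 1:1.5, that expands to 25.5 dB under threshold.
Output = -9 − 25.5 = -34.5 dBV.

-34.5 dBV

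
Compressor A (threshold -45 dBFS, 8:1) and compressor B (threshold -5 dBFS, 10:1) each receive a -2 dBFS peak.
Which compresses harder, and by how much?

A: overshoot 43 dB → output overshoot 5.375 dB → GR 37.625 dB.
B: overshoot 3 dB → output overshoot 0.3 dB → GR 2.7 dB.
A reduces 34.925 dB more.

A, by 34.925 dB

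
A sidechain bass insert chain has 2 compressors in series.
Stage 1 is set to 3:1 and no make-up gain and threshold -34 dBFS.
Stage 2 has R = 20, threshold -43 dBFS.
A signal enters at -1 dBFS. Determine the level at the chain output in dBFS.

-42 dBFS

Stage 1: -1 dBFS is 33 dB over -34 dBFS; at 3:1 that becomes 11 dB over, giving -23 dBFS.
Stage 2: -23 dBFS is 20 dB over -43 dBFS; at 20:1 that becomes 1 dB over, giving -42 dBFS.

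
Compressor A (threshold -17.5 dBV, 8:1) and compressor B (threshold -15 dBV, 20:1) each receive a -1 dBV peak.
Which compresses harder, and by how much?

A, by 1.1375 dB

A: overshoot 16.5 dB → output overshoot 2.0625 dB → GR 14.4375 dB.
B: overshoot 14 dB → output overshoot 0.7 dB → GR 13.3 dB.
A applies 1.1375 dB more gain reduction.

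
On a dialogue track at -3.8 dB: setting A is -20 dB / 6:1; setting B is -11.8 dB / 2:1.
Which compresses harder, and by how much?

A, by 9.5 dB

A: GR = 16.2 − 16.2/6 = 13.5 dB.
B: GR = 8 − 8/2 = 4 dB.
A reduces 9.5 dB more.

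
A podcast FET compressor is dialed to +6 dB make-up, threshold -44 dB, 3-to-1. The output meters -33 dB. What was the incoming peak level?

Stripping the +6 dB make-up gives -39 dB at the gain stage.
Post-compression overshoot = -39 − (-44) = 5 dB.
Undo the ratio: input overshoot = 5 × 3 = 15 dB, giving input = -29 dB.

-29 dB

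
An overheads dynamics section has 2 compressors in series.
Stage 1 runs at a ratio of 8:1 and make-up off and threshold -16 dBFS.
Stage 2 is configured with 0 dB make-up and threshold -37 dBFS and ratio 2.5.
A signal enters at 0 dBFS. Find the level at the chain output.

-27.8 dBFS

Stage 1: overshoot 16 dB → 16/8 = 2 dB → -14 dBFS.
Stage 2: -14 dBFS is 23 dB over -37 dBFS; at 2.5:1 that becomes 9.2 dB over, giving -27.8 dBFS.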